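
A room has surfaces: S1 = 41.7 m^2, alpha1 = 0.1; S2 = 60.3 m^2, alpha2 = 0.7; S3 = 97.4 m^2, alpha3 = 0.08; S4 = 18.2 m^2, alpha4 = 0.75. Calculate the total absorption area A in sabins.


Given surfaces:
  Surface 1: 41.7 * 0.1 = 4.17
  Surface 2: 60.3 * 0.7 = 42.21
  Surface 3: 97.4 * 0.08 = 7.792
  Surface 4: 18.2 * 0.75 = 13.65
Formula: A = sum(Si * alpha_i)
A = 4.17 + 42.21 + 7.792 + 13.65
A = 67.82

67.82 sabins


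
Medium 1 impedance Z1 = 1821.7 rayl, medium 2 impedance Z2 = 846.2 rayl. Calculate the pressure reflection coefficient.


Given values:
  Z1 = 1821.7 rayl, Z2 = 846.2 rayl
Formula: R = (Z2 - Z1) / (Z2 + Z1)
Numerator: Z2 - Z1 = 846.2 - 1821.7 = -975.5
Denominator: Z2 + Z1 = 846.2 + 1821.7 = 2667.9
R = -975.5 / 2667.9 = -0.3656

-0.3656


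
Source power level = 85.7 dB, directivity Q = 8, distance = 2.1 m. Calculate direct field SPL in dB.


Given values:
  Lw = 85.7 dB, Q = 8, r = 2.1 m
Formula: SPL = Lw + 10 * log10(Q / (4 * pi * r^2))
Compute 4 * pi * r^2 = 4 * pi * 2.1^2 = 55.4177
Compute Q / denom = 8 / 55.4177 = 0.14435821
Compute 10 * log10(0.14435821) = -8.4056
SPL = 85.7 + (-8.4056) = 77.29

77.29 dB


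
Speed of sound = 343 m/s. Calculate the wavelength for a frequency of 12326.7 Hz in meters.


Given values:
  c = 343 m/s, f = 12326.7 Hz
Formula: lambda = c / f
lambda = 343 / 12326.7
lambda = 0.0278

0.0278 m


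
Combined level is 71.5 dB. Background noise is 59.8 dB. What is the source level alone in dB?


Given values:
  L_total = 71.5 dB, L_bg = 59.8 dB
Formula: L_source = 10 * log10(10^(L_total/10) - 10^(L_bg/10))
Convert to linear:
  10^(71.5/10) = 14125375.4462
  10^(59.8/10) = 954992.586
Difference: 14125375.4462 - 954992.586 = 13170382.8602
L_source = 10 * log10(13170382.8602) = 71.2

71.2 dB


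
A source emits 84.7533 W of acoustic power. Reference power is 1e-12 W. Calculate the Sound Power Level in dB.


Given values:
  W = 84.7533 W
  W_ref = 1e-12 W
Formula: SWL = 10 * log10(W / W_ref)
Compute ratio: W / W_ref = 84753300000000
Compute log10: log10(84753300000000) = 13.928157
Multiply: SWL = 10 * 13.928157 = 139.28

139.28 dB


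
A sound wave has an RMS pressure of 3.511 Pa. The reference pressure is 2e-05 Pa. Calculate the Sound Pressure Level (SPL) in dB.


Given values:
  p = 3.511 Pa
  p_ref = 2e-05 Pa
Formula: SPL = 20 * log10(p / p_ref)
Compute ratio: p / p_ref = 3.511 / 2e-05 = 175550
Compute log10: log10(175550) = 5.244401
Multiply: SPL = 20 * 5.244401 = 104.89

104.89 dB


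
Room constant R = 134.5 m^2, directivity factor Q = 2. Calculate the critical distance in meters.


Given values:
  R = 134.5 m^2, Q = 2
Formula: d_c = 0.141 * sqrt(Q * R)
Compute Q * R = 2 * 134.5 = 269.0
Compute sqrt(269.0) = 16.4012
d_c = 0.141 * 16.4012 = 2.313

2.313 m


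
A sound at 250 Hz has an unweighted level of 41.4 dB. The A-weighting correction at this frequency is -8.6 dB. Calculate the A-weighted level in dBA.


Given values:
  SPL = 41.4 dB
  A-weighting at 250 Hz = -8.6 dB
Formula: L_A = SPL + A_weight
L_A = 41.4 + (-8.6)
L_A = 32.8

32.8 dBA


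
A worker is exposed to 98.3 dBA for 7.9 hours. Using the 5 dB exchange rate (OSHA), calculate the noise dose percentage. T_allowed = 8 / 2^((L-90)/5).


Given values:
  L = 98.3 dBA, T = 7.9 hours
Formula: T_allowed = 8 / 2^((L - 90) / 5)
Compute exponent: (98.3 - 90) / 5 = 1.66
Compute 2^(1.66) = 3.160165
T_allowed = 8 / 3.160165 = 2.531513 hours
Dose = (T / T_allowed) * 100
Dose = (7.9 / 2.531513) * 100 = 312.07

312.07 %


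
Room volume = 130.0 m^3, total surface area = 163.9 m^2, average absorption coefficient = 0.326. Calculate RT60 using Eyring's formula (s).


Given values:
  V = 130.0 m^3, S = 163.9 m^2, alpha = 0.326
Formula: RT60 = 0.161 * V / (-S * ln(1 - alpha))
Compute ln(1 - 0.326) = ln(0.674) = -0.394525
Denominator: -163.9 * -0.394525 = 64.6626
Numerator: 0.161 * 130.0 = 20.93
RT60 = 20.93 / 64.6626 = 0.324

0.324 s


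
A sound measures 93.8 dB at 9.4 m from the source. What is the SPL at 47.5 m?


Given values:
  SPL1 = 93.8 dB, r1 = 9.4 m, r2 = 47.5 m
Formula: SPL2 = SPL1 - 20 * log10(r2 / r1)
Compute ratio: r2 / r1 = 47.5 / 9.4 = 5.0532
Compute log10: log10(5.0532) = 0.703566
Compute drop: 20 * 0.703566 = 14.0713
SPL2 = 93.8 - 14.0713 = 79.73

79.73 dB


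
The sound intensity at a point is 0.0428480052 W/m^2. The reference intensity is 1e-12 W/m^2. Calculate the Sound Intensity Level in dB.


Given values:
  I = 0.0428480052 W/m^2
  I_ref = 1e-12 W/m^2
Formula: SIL = 10 * log10(I / I_ref)
Compute ratio: I / I_ref = 42848005200
Compute log10: log10(42848005200) = 10.631931
Multiply: SIL = 10 * 10.631931 = 106.32

106.32 dB


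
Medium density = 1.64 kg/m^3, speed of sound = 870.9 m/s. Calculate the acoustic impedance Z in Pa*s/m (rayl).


Given values:
  rho = 1.64 kg/m^3
  c = 870.9 m/s
Formula: Z = rho * c
Z = 1.64 * 870.9
Z = 1428.28

1428.28 rayl


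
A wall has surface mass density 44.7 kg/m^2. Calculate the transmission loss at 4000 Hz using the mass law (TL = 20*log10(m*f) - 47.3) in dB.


Given values:
  m = 44.7 kg/m^2, f = 4000 Hz
Formula: TL = 20 * log10(m * f) - 47.3
Compute m * f = 44.7 * 4000 = 178800.0
Compute log10(178800.0) = 5.252368
Compute 20 * 5.252368 = 105.0474
TL = 105.0474 - 47.3 = 57.75

57.75 dB


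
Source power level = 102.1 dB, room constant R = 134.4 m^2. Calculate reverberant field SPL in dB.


Given values:
  Lw = 102.1 dB, R = 134.4 m^2
Formula: SPL = Lw + 10 * log10(4 / R)
Compute 4 / R = 4 / 134.4 = 0.029762
Compute 10 * log10(0.029762) = -15.2634
SPL = 102.1 + (-15.2634) = 86.84

86.84 dB


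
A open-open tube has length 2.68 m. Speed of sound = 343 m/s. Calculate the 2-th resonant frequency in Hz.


Given values:
  Tube type: open-open, L = 2.68 m, c = 343 m/s, n = 2
Formula: f_n = n * c / (2 * L)
Compute 2 * L = 2 * 2.68 = 5.36
f = 2 * 343 / 5.36
f = 127.99

127.99 Hz


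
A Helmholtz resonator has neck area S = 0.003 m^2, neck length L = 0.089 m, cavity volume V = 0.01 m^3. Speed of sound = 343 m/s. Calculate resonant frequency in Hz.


Given values:
  S = 0.003 m^2, L = 0.089 m, V = 0.01 m^3, c = 343 m/s
Formula: f = (c / (2*pi)) * sqrt(S / (V * L))
Compute V * L = 0.01 * 0.089 = 0.00089
Compute S / (V * L) = 0.003 / 0.00089 = 3.3708
Compute sqrt(3.3708) = 1.835974
Compute c / (2*pi) = 343 / 6.283185 = 54.590148
f = 54.590148 * 1.835974 = 100.23

100.23 Hz


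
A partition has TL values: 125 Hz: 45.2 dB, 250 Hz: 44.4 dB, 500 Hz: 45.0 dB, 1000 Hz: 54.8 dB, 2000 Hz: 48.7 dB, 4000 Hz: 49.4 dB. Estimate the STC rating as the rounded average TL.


Given TL values at each frequency:
  125 Hz: 45.2 dB
  250 Hz: 44.4 dB
  500 Hz: 45.0 dB
  1000 Hz: 54.8 dB
  2000 Hz: 48.7 dB
  4000 Hz: 49.4 dB
Formula: STC ~ round(average of TL values)
Sum = 45.2 + 44.4 + 45.0 + 54.8 + 48.7 + 49.4 = 287.5
Average = 287.5 / 6 = 47.92
Rounded: 48

48


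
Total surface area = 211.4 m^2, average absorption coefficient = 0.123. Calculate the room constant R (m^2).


Given values:
  S = 211.4 m^2, alpha = 0.123
Formula: R = S * alpha / (1 - alpha)
Numerator: 211.4 * 0.123 = 26.0022
Denominator: 1 - 0.123 = 0.877
R = 26.0022 / 0.877 = 29.65

29.65 m^2


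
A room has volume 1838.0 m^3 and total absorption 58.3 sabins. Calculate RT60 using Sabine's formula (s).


Given values:
  V = 1838.0 m^3
  A = 58.3 sabins
Formula: RT60 = 0.161 * V / A
Numerator: 0.161 * 1838.0 = 295.918
RT60 = 295.918 / 58.3 = 5.076

5.076 s


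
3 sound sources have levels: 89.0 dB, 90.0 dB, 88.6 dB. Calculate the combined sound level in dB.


Formula: L_total = 10 * log10( sum(10^(Li/10)) )
  Source 1: 10^(89.0/10) = 794328234.7243
  Source 2: 10^(90.0/10) = 1000000000.0
  Source 3: 10^(88.6/10) = 724435960.075
Sum of linear values = 2518764194.7993
L_total = 10 * log10(2518764194.7993) = 94.01

94.01 dB


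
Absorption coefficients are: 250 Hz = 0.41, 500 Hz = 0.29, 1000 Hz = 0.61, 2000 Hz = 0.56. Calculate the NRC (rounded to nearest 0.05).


Given values:
  a_250 = 0.41, a_500 = 0.29
  a_1000 = 0.61, a_2000 = 0.56
Formula: NRC = (a250 + a500 + a1000 + a2000) / 4
Sum = 0.41 + 0.29 + 0.61 + 0.56 = 1.87
NRC = 1.87 / 4 = 0.4675
Rounded to nearest 0.05: 0.45

0.45


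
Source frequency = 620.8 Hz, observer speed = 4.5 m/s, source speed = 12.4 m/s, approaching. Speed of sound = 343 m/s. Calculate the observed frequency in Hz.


Given values:
  f_s = 620.8 Hz, v_o = 4.5 m/s, v_s = 12.4 m/s
  Direction: approaching
Formula: f_o = f_s * (c + v_o) / (c - v_s)
Numerator: c + v_o = 343 + 4.5 = 347.5
Denominator: c - v_s = 343 - 12.4 = 330.6
f_o = 620.8 * 347.5 / 330.6 = 652.53

652.53 Hz


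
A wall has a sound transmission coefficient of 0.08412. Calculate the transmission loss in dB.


Given values:
  tau = 0.08412
Formula: TL = 10 * log10(1 / tau)
Compute 1 / tau = 1 / 0.08412 = 11.8878
Compute log10(11.8878) = 1.075101
TL = 10 * 1.075101 = 10.75

10.75 dB


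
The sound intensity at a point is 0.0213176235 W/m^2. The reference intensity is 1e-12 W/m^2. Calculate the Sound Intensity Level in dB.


Given values:
  I = 0.0213176235 W/m^2
  I_ref = 1e-12 W/m^2
Formula: SIL = 10 * log10(I / I_ref)
Compute ratio: I / I_ref = 21317623500
Compute log10: log10(21317623500) = 10.328739
Multiply: SIL = 10 * 10.328739 = 103.29

103.29 dB


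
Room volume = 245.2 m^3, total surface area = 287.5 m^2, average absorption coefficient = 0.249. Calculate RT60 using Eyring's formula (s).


Given values:
  V = 245.2 m^3, S = 287.5 m^2, alpha = 0.249
Formula: RT60 = 0.161 * V / (-S * ln(1 - alpha))
Compute ln(1 - 0.249) = ln(0.751) = -0.28635
Denominator: -287.5 * -0.28635 = 82.3256
Numerator: 0.161 * 245.2 = 39.4772
RT60 = 39.4772 / 82.3256 = 0.48

0.48 s


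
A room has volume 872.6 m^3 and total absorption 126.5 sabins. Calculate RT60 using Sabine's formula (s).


Given values:
  V = 872.6 m^3
  A = 126.5 sabins
Formula: RT60 = 0.161 * V / A
Numerator: 0.161 * 872.6 = 140.4886
RT60 = 140.4886 / 126.5 = 1.111

1.111 s


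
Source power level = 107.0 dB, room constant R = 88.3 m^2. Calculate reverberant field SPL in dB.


Given values:
  Lw = 107.0 dB, R = 88.3 m^2
Formula: SPL = Lw + 10 * log10(4 / R)
Compute 4 / R = 4 / 88.3 = 0.0453
Compute 10 * log10(0.0453) = -13.439
SPL = 107.0 + (-13.439) = 93.56

93.56 dB


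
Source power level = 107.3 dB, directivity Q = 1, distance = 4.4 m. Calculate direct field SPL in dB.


Given values:
  Lw = 107.3 dB, Q = 1, r = 4.4 m
Formula: SPL = Lw + 10 * log10(Q / (4 * pi * r^2))
Compute 4 * pi * r^2 = 4 * pi * 4.4^2 = 243.2849
Compute Q / denom = 1 / 243.2849 = 0.00411041
Compute 10 * log10(0.00411041) = -23.8611
SPL = 107.3 + (-23.8611) = 83.44

83.44 dB


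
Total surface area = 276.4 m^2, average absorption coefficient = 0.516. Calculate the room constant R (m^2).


Given values:
  S = 276.4 m^2, alpha = 0.516
Formula: R = S * alpha / (1 - alpha)
Numerator: 276.4 * 0.516 = 142.6224
Denominator: 1 - 0.516 = 0.484
R = 142.6224 / 0.484 = 294.67

294.67 m^2


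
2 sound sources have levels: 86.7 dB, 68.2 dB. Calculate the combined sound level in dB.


Formula: L_total = 10 * log10( sum(10^(Li/10)) )
  Source 1: 10^(86.7/10) = 467735141.2872
  Source 2: 10^(68.2/10) = 6606934.4801
Sum of linear values = 474342075.7673
L_total = 10 * log10(474342075.7673) = 86.76

86.76 dB


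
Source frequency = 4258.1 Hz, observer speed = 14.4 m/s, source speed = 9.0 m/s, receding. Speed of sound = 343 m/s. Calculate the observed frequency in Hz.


Given values:
  f_s = 4258.1 Hz, v_o = 14.4 m/s, v_s = 9.0 m/s
  Direction: receding
Formula: f_o = f_s * (c - v_o) / (c + v_s)
Numerator: c - v_o = 343 - 14.4 = 328.6
Denominator: c + v_s = 343 + 9.0 = 352.0
f_o = 4258.1 * 328.6 / 352.0 = 3975.03

3975.03 Hz


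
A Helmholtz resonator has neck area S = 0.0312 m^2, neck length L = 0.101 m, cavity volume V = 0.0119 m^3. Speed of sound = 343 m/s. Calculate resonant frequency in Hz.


Given values:
  S = 0.0312 m^2, L = 0.101 m, V = 0.0119 m^3, c = 343 m/s
Formula: f = (c / (2*pi)) * sqrt(S / (V * L))
Compute V * L = 0.0119 * 0.101 = 0.0012019
Compute S / (V * L) = 0.0312 / 0.0012019 = 25.9589
Compute sqrt(25.9589) = 5.094988
Compute c / (2*pi) = 343 / 6.283185 = 54.590148
f = 54.590148 * 5.094988 = 278.14

278.14 Hz


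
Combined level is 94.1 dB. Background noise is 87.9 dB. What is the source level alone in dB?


Given values:
  L_total = 94.1 dB, L_bg = 87.9 dB
Formula: L_source = 10 * log10(10^(L_total/10) - 10^(L_bg/10))
Convert to linear:
  10^(94.1/10) = 2570395782.7689
  10^(87.9/10) = 616595001.8615
Difference: 2570395782.7689 - 616595001.8615 = 1953800780.9074
L_source = 10 * log10(1953800780.9074) = 92.91

92.91 dB


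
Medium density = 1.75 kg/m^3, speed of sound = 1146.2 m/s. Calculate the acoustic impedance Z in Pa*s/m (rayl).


Given values:
  rho = 1.75 kg/m^3
  c = 1146.2 m/s
Formula: Z = rho * c
Z = 1.75 * 1146.2
Z = 2005.85

2005.85 rayl


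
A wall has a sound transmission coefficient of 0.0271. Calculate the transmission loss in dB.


Given values:
  tau = 0.0271
Formula: TL = 10 * log10(1 / tau)
Compute 1 / tau = 1 / 0.0271 = 36.9004
Compute log10(36.9004) = 1.567031
TL = 10 * 1.567031 = 15.67

15.67 dB


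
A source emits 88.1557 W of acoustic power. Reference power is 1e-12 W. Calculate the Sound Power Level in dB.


Given values:
  W = 88.1557 W
  W_ref = 1e-12 W
Formula: SWL = 10 * log10(W / W_ref)
Compute ratio: W / W_ref = 88155700000000
Compute log10: log10(88155700000000) = 13.94525
Multiply: SWL = 10 * 13.94525 = 139.45

139.45 dB


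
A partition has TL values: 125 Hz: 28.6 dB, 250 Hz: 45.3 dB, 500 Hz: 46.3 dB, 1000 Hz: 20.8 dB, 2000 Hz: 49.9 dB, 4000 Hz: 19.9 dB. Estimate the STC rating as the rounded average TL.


Given TL values at each frequency:
  125 Hz: 28.6 dB
  250 Hz: 45.3 dB
  500 Hz: 46.3 dB
  1000 Hz: 20.8 dB
  2000 Hz: 49.9 dB
  4000 Hz: 19.9 dB
Formula: STC ~ round(average of TL values)
Sum = 28.6 + 45.3 + 46.3 + 20.8 + 49.9 + 19.9 = 210.8
Average = 210.8 / 6 = 35.13
Rounded: 35

35


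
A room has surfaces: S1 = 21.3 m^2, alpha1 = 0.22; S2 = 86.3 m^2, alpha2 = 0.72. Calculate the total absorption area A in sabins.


Given surfaces:
  Surface 1: 21.3 * 0.22 = 4.686
  Surface 2: 86.3 * 0.72 = 62.136
Formula: A = sum(Si * alpha_i)
A = 4.686 + 62.136
A = 66.82

66.82 sabins


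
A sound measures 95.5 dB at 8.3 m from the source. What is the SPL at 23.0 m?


Given values:
  SPL1 = 95.5 dB, r1 = 8.3 m, r2 = 23.0 m
Formula: SPL2 = SPL1 - 20 * log10(r2 / r1)
Compute ratio: r2 / r1 = 23.0 / 8.3 = 2.7711
Compute log10: log10(2.7711) = 0.442652
Compute drop: 20 * 0.442652 = 8.853
SPL2 = 95.5 - 8.853 = 86.65

86.65 dB


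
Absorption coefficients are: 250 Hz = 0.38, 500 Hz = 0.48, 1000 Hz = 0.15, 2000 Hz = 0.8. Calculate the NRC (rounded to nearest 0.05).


Given values:
  a_250 = 0.38, a_500 = 0.48
  a_1000 = 0.15, a_2000 = 0.8
Formula: NRC = (a250 + a500 + a1000 + a2000) / 4
Sum = 0.38 + 0.48 + 0.15 + 0.8 = 1.81
NRC = 1.81 / 4 = 0.4525
Rounded to nearest 0.05: 0.45

0.45


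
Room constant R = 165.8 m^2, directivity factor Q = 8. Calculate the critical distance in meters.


Given values:
  R = 165.8 m^2, Q = 8
Formula: d_c = 0.141 * sqrt(Q * R)
Compute Q * R = 8 * 165.8 = 1326.4
Compute sqrt(1326.4) = 36.4198
d_c = 0.141 * 36.4198 = 5.135

5.135 m


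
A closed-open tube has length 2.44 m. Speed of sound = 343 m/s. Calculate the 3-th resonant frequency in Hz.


Given values:
  Tube type: closed-open, L = 2.44 m, c = 343 m/s, n = 3
Formula: f_n = (2n - 1) * c / (4 * L)
Compute 2n - 1 = 2*3 - 1 = 5
Compute 4 * L = 4 * 2.44 = 9.76
f = 5 * 343 / 9.76
f = 175.72

175.72 Hz


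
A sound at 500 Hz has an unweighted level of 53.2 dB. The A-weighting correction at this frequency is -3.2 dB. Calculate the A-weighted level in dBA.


Given values:
  SPL = 53.2 dB
  A-weighting at 500 Hz = -3.2 dB
Formula: L_A = SPL + A_weight
L_A = 53.2 + (-3.2)
L_A = 50.0

50.0 dBA


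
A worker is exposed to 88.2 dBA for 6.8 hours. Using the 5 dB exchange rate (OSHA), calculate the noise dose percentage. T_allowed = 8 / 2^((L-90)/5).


Given values:
  L = 88.2 dBA, T = 6.8 hours
Formula: T_allowed = 8 / 2^((L - 90) / 5)
Compute exponent: (88.2 - 90) / 5 = -0.36
Compute 2^(-0.36) = 0.779165
T_allowed = 8 / 0.779165 = 10.267402 hours
Dose = (T / T_allowed) * 100
Dose = (6.8 / 10.267402) * 100 = 66.23

66.23 %


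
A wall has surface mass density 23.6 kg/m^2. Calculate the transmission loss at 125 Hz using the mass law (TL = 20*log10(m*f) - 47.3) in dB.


Given values:
  m = 23.6 kg/m^2, f = 125 Hz
Formula: TL = 20 * log10(m * f) - 47.3
Compute m * f = 23.6 * 125 = 2950.0
Compute log10(2950.0) = 3.469822
Compute 20 * 3.469822 = 69.3964
TL = 69.3964 - 47.3 = 22.1

22.1 dB


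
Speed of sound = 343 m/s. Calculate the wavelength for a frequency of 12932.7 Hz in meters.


Given values:
  c = 343 m/s, f = 12932.7 Hz
Formula: lambda = c / f
lambda = 343 / 12932.7
lambda = 0.0265

0.0265 m


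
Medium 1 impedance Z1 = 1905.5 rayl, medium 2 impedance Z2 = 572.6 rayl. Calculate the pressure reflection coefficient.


Given values:
  Z1 = 1905.5 rayl, Z2 = 572.6 rayl
Formula: R = (Z2 - Z1) / (Z2 + Z1)
Numerator: Z2 - Z1 = 572.6 - 1905.5 = -1332.9
Denominator: Z2 + Z1 = 572.6 + 1905.5 = 2478.1
R = -1332.9 / 2478.1 = -0.5379

-0.5379


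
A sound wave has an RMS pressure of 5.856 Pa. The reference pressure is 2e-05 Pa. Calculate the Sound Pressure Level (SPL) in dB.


Given values:
  p = 5.856 Pa
  p_ref = 2e-05 Pa
Formula: SPL = 20 * log10(p / p_ref)
Compute ratio: p / p_ref = 5.856 / 2e-05 = 292800
Compute log10: log10(292800) = 5.466571
Multiply: SPL = 20 * 5.466571 = 109.33

109.33 dB


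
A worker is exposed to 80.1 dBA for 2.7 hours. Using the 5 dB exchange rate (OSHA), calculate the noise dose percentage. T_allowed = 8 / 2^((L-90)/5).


Given values:
  L = 80.1 dBA, T = 2.7 hours
Formula: T_allowed = 8 / 2^((L - 90) / 5)
Compute exponent: (80.1 - 90) / 5 = -1.98
Compute 2^(-1.98) = 0.25349
T_allowed = 8 / 0.25349 = 31.55943 hours
Dose = (T / T_allowed) * 100
Dose = (2.7 / 31.55943) * 100 = 8.56

8.56 %


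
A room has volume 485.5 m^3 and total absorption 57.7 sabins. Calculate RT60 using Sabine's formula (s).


Given values:
  V = 485.5 m^3
  A = 57.7 sabins
Formula: RT60 = 0.161 * V / A
Numerator: 0.161 * 485.5 = 78.1655
RT60 = 78.1655 / 57.7 = 1.355

1.355 s


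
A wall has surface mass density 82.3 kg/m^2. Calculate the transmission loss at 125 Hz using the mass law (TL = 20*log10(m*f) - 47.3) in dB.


Given values:
  m = 82.3 kg/m^2, f = 125 Hz
Formula: TL = 20 * log10(m * f) - 47.3
Compute m * f = 82.3 * 125 = 10287.5
Compute log10(10287.5) = 4.01231
Compute 20 * 4.01231 = 80.2462
TL = 80.2462 - 47.3 = 32.95

32.95 dB


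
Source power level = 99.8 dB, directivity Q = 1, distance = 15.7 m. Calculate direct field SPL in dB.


Given values:
  Lw = 99.8 dB, Q = 1, r = 15.7 m
Formula: SPL = Lw + 10 * log10(Q / (4 * pi * r^2))
Compute 4 * pi * r^2 = 4 * pi * 15.7^2 = 3097.4847
Compute Q / denom = 1 / 3097.4847 = 0.00032284
Compute 10 * log10(0.00032284) = -34.9101
SPL = 99.8 + (-34.9101) = 64.89

64.89 dB


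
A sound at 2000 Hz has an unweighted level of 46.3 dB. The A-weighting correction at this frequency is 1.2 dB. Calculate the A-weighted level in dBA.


Given values:
  SPL = 46.3 dB
  A-weighting at 2000 Hz = 1.2 dB
Formula: L_A = SPL + A_weight
L_A = 46.3 + (1.2)
L_A = 47.5

47.5 dBA


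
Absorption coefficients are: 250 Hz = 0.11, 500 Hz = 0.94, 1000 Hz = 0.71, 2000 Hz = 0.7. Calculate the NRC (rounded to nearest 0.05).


Given values:
  a_250 = 0.11, a_500 = 0.94
  a_1000 = 0.71, a_2000 = 0.7
Formula: NRC = (a250 + a500 + a1000 + a2000) / 4
Sum = 0.11 + 0.94 + 0.71 + 0.7 = 2.46
NRC = 2.46 / 4 = 0.615
Rounded to nearest 0.05: 0.6

0.6


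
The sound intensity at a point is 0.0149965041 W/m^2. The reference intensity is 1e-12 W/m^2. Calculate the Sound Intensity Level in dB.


Given values:
  I = 0.0149965041 W/m^2
  I_ref = 1e-12 W/m^2
Formula: SIL = 10 * log10(I / I_ref)
Compute ratio: I / I_ref = 14996504100
Compute log10: log10(14996504100) = 10.17599
Multiply: SIL = 10 * 10.17599 = 101.76

101.76 dB


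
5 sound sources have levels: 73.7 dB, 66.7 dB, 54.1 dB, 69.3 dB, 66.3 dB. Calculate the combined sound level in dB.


Formula: L_total = 10 * log10( sum(10^(Li/10)) )
  Source 1: 10^(73.7/10) = 23442288.1532
  Source 2: 10^(66.7/10) = 4677351.4129
  Source 3: 10^(54.1/10) = 257039.5783
  Source 4: 10^(69.3/10) = 8511380.382
  Source 5: 10^(66.3/10) = 4265795.188
Sum of linear values = 41153854.7144
L_total = 10 * log10(41153854.7144) = 76.14

76.14 dB


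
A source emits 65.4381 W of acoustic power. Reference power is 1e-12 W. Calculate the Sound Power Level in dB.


Given values:
  W = 65.4381 W
  W_ref = 1e-12 W
Formula: SWL = 10 * log10(W / W_ref)
Compute ratio: W / W_ref = 65438100000000
Compute log10: log10(65438100000000) = 13.815831
Multiply: SWL = 10 * 13.815831 = 138.16

138.16 dB


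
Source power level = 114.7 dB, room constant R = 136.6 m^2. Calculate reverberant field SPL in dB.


Given values:
  Lw = 114.7 dB, R = 136.6 m^2
Formula: SPL = Lw + 10 * log10(4 / R)
Compute 4 / R = 4 / 136.6 = 0.029283
Compute 10 * log10(0.029283) = -15.3338
SPL = 114.7 + (-15.3338) = 99.37

99.37 dB


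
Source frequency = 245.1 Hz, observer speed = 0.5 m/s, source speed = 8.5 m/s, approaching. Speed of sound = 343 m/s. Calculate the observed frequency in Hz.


Given values:
  f_s = 245.1 Hz, v_o = 0.5 m/s, v_s = 8.5 m/s
  Direction: approaching
Formula: f_o = f_s * (c + v_o) / (c - v_s)
Numerator: c + v_o = 343 + 0.5 = 343.5
Denominator: c - v_s = 343 - 8.5 = 334.5
f_o = 245.1 * 343.5 / 334.5 = 251.69

251.69 Hz


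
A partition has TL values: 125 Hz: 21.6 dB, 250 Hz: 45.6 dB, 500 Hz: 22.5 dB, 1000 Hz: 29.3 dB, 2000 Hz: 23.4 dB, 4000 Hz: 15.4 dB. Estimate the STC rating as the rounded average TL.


Given TL values at each frequency:
  125 Hz: 21.6 dB
  250 Hz: 45.6 dB
  500 Hz: 22.5 dB
  1000 Hz: 29.3 dB
  2000 Hz: 23.4 dB
  4000 Hz: 15.4 dB
Formula: STC ~ round(average of TL values)
Sum = 21.6 + 45.6 + 22.5 + 29.3 + 23.4 + 15.4 = 157.8
Average = 157.8 / 6 = 26.3
Rounded: 26

26


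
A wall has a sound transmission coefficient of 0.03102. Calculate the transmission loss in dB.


Given values:
  tau = 0.03102
Formula: TL = 10 * log10(1 / tau)
Compute 1 / tau = 1 / 0.03102 = 32.2373
Compute log10(32.2373) = 1.508359
TL = 10 * 1.508359 = 15.08

15.08 dB


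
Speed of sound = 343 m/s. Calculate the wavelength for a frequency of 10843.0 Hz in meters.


Given values:
  c = 343 m/s, f = 10843.0 Hz
Formula: lambda = c / f
lambda = 343 / 10843.0
lambda = 0.0316

0.0316 m


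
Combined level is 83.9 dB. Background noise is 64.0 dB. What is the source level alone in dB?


Given values:
  L_total = 83.9 dB, L_bg = 64.0 dB
Formula: L_source = 10 * log10(10^(L_total/10) - 10^(L_bg/10))
Convert to linear:
  10^(83.9/10) = 245470891.5685
  10^(64.0/10) = 2511886.4315
Difference: 245470891.5685 - 2511886.4315 = 242959005.137
L_source = 10 * log10(242959005.137) = 83.86

83.86 dB


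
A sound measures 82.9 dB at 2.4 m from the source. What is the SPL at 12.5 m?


Given values:
  SPL1 = 82.9 dB, r1 = 2.4 m, r2 = 12.5 m
Formula: SPL2 = SPL1 - 20 * log10(r2 / r1)
Compute ratio: r2 / r1 = 12.5 / 2.4 = 5.2083
Compute log10: log10(5.2083) = 0.716696
Compute drop: 20 * 0.716696 = 14.3339
SPL2 = 82.9 - 14.3339 = 68.57

68.57 dB


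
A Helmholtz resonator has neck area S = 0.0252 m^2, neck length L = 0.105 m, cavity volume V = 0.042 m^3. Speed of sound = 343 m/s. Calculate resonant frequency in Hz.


Given values:
  S = 0.0252 m^2, L = 0.105 m, V = 0.042 m^3, c = 343 m/s
Formula: f = (c / (2*pi)) * sqrt(S / (V * L))
Compute V * L = 0.042 * 0.105 = 0.00441
Compute S / (V * L) = 0.0252 / 0.00441 = 5.7143
Compute sqrt(5.7143) = 2.39046
Compute c / (2*pi) = 343 / 6.283185 = 54.590148
f = 54.590148 * 2.39046 = 130.5

130.5 Hz


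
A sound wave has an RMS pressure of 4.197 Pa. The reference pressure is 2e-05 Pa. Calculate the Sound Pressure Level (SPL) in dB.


Given values:
  p = 4.197 Pa
  p_ref = 2e-05 Pa
Formula: SPL = 20 * log10(p / p_ref)
Compute ratio: p / p_ref = 4.197 / 2e-05 = 209850
Compute log10: log10(209850) = 5.321909
Multiply: SPL = 20 * 5.321909 = 106.44

106.44 dB


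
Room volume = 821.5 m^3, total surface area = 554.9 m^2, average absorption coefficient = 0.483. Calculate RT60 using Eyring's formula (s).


Given values:
  V = 821.5 m^3, S = 554.9 m^2, alpha = 0.483
Formula: RT60 = 0.161 * V / (-S * ln(1 - alpha))
Compute ln(1 - 0.483) = ln(0.517) = -0.659712
Denominator: -554.9 * -0.659712 = 366.0742
Numerator: 0.161 * 821.5 = 132.2615
RT60 = 132.2615 / 366.0742 = 0.361

0.361 s


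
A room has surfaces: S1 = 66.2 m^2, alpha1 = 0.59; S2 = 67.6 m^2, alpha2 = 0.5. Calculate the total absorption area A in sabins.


Given surfaces:
  Surface 1: 66.2 * 0.59 = 39.058
  Surface 2: 67.6 * 0.5 = 33.8
Formula: A = sum(Si * alpha_i)
A = 39.058 + 33.8
A = 72.86

72.86 sabins


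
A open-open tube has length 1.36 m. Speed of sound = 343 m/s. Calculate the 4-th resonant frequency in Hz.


Given values:
  Tube type: open-open, L = 1.36 m, c = 343 m/s, n = 4
Formula: f_n = n * c / (2 * L)
Compute 2 * L = 2 * 1.36 = 2.72
f = 4 * 343 / 2.72
f = 504.41

504.41 Hz


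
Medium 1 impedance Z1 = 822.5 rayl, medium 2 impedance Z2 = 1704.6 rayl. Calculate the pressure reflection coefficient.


Given values:
  Z1 = 822.5 rayl, Z2 = 1704.6 rayl
Formula: R = (Z2 - Z1) / (Z2 + Z1)
Numerator: Z2 - Z1 = 1704.6 - 822.5 = 882.1
Denominator: Z2 + Z1 = 1704.6 + 822.5 = 2527.1
R = 882.1 / 2527.1 = 0.3491

0.3491


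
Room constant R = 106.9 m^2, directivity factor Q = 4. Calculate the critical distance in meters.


Given values:
  R = 106.9 m^2, Q = 4
Formula: d_c = 0.141 * sqrt(Q * R)
Compute Q * R = 4 * 106.9 = 427.6
Compute sqrt(427.6) = 20.6785
d_c = 0.141 * 20.6785 = 2.916

2.916 m


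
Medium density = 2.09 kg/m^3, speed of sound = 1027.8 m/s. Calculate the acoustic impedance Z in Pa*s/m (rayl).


Given values:
  rho = 2.09 kg/m^3
  c = 1027.8 m/s
Formula: Z = rho * c
Z = 2.09 * 1027.8
Z = 2148.1

2148.1 rayl


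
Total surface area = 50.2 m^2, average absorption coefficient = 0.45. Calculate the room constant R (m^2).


Given values:
  S = 50.2 m^2, alpha = 0.45
Formula: R = S * alpha / (1 - alpha)
Numerator: 50.2 * 0.45 = 22.59
Denominator: 1 - 0.45 = 0.55
R = 22.59 / 0.55 = 41.07

41.07 m^2


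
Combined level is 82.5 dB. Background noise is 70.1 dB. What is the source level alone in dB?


Given values:
  L_total = 82.5 dB, L_bg = 70.1 dB
Formula: L_source = 10 * log10(10^(L_total/10) - 10^(L_bg/10))
Convert to linear:
  10^(82.5/10) = 177827941.0039
  10^(70.1/10) = 10232929.9228
Difference: 177827941.0039 - 10232929.9228 = 167595011.0811
L_source = 10 * log10(167595011.0811) = 82.24

82.24 dB


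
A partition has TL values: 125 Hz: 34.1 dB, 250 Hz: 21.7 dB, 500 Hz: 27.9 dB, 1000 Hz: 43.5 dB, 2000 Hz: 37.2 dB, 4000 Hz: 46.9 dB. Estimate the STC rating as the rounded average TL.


Given TL values at each frequency:
  125 Hz: 34.1 dB
  250 Hz: 21.7 dB
  500 Hz: 27.9 dB
  1000 Hz: 43.5 dB
  2000 Hz: 37.2 dB
  4000 Hz: 46.9 dB
Formula: STC ~ round(average of TL values)
Sum = 34.1 + 21.7 + 27.9 + 43.5 + 37.2 + 46.9 = 211.3
Average = 211.3 / 6 = 35.22
Rounded: 35

35


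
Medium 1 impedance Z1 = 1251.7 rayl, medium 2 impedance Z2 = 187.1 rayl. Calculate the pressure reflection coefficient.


Given values:
  Z1 = 1251.7 rayl, Z2 = 187.1 rayl
Formula: R = (Z2 - Z1) / (Z2 + Z1)
Numerator: Z2 - Z1 = 187.1 - 1251.7 = -1064.6
Denominator: Z2 + Z1 = 187.1 + 1251.7 = 1438.8
R = -1064.6 / 1438.8 = -0.7399

-0.7399


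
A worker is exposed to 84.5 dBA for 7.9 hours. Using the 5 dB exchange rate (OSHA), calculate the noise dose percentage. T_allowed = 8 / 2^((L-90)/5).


Given values:
  L = 84.5 dBA, T = 7.9 hours
Formula: T_allowed = 8 / 2^((L - 90) / 5)
Compute exponent: (84.5 - 90) / 5 = -1.1
Compute 2^(-1.1) = 0.466516
T_allowed = 8 / 0.466516 = 17.148394 hours
Dose = (T / T_allowed) * 100
Dose = (7.9 / 17.148394) * 100 = 46.07

46.07 %


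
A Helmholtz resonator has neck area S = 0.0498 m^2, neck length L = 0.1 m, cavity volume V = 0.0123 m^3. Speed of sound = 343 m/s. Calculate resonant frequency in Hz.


Given values:
  S = 0.0498 m^2, L = 0.1 m, V = 0.0123 m^3, c = 343 m/s
Formula: f = (c / (2*pi)) * sqrt(S / (V * L))
Compute V * L = 0.0123 * 0.1 = 0.00123
Compute S / (V * L) = 0.0498 / 0.00123 = 40.4878
Compute sqrt(40.4878) = 6.363002
Compute c / (2*pi) = 343 / 6.283185 = 54.590148
f = 54.590148 * 6.363002 = 347.36

347.36 Hz


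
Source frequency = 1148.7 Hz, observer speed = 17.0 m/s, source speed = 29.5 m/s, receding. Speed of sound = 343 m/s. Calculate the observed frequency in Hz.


Given values:
  f_s = 1148.7 Hz, v_o = 17.0 m/s, v_s = 29.5 m/s
  Direction: receding
Formula: f_o = f_s * (c - v_o) / (c + v_s)
Numerator: c - v_o = 343 - 17.0 = 326.0
Denominator: c + v_s = 343 + 29.5 = 372.5
f_o = 1148.7 * 326.0 / 372.5 = 1005.31

1005.31 Hz


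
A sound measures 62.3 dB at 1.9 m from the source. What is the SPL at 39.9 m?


Given values:
  SPL1 = 62.3 dB, r1 = 1.9 m, r2 = 39.9 m
Formula: SPL2 = SPL1 - 20 * log10(r2 / r1)
Compute ratio: r2 / r1 = 39.9 / 1.9 = 21.0
Compute log10: log10(21.0) = 1.322219
Compute drop: 20 * 1.322219 = 26.4444
SPL2 = 62.3 - 26.4444 = 35.86

35.86 dB


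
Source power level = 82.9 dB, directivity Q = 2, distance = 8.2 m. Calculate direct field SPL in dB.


Given values:
  Lw = 82.9 dB, Q = 2, r = 8.2 m
Formula: SPL = Lw + 10 * log10(Q / (4 * pi * r^2))
Compute 4 * pi * r^2 = 4 * pi * 8.2^2 = 844.9628
Compute Q / denom = 2 / 844.9628 = 0.00236697
Compute 10 * log10(0.00236697) = -26.2581
SPL = 82.9 + (-26.2581) = 56.64

56.64 dB


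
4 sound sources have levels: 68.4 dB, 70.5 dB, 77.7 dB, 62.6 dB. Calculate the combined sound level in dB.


Formula: L_total = 10 * log10( sum(10^(Li/10)) )
  Source 1: 10^(68.4/10) = 6918309.7092
  Source 2: 10^(70.5/10) = 11220184.543
  Source 3: 10^(77.7/10) = 58884365.5356
  Source 4: 10^(62.6/10) = 1819700.8586
Sum of linear values = 78842560.6464
L_total = 10 * log10(78842560.6464) = 78.97

78.97 dB


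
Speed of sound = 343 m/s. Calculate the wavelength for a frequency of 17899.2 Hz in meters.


Given values:
  c = 343 m/s, f = 17899.2 Hz
Formula: lambda = c / f
lambda = 343 / 17899.2
lambda = 0.0192

0.0192 m


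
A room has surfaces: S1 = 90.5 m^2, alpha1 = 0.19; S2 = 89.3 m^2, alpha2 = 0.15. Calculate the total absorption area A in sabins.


Given surfaces:
  Surface 1: 90.5 * 0.19 = 17.195
  Surface 2: 89.3 * 0.15 = 13.395
Formula: A = sum(Si * alpha_i)
A = 17.195 + 13.395
A = 30.59

30.59 sabins


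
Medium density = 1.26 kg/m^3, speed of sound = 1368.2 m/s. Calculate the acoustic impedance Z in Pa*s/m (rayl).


Given values:
  rho = 1.26 kg/m^3
  c = 1368.2 m/s
Formula: Z = rho * c
Z = 1.26 * 1368.2
Z = 1723.93

1723.93 rayl


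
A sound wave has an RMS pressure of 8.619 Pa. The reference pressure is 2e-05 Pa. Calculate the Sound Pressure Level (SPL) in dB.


Given values:
  p = 8.619 Pa
  p_ref = 2e-05 Pa
Formula: SPL = 20 * log10(p / p_ref)
Compute ratio: p / p_ref = 8.619 / 2e-05 = 430950
Compute log10: log10(430950) = 5.634427
Multiply: SPL = 20 * 5.634427 = 112.69

112.69 dB


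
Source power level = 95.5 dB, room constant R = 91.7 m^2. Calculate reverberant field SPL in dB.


Given values:
  Lw = 95.5 dB, R = 91.7 m^2
Formula: SPL = Lw + 10 * log10(4 / R)
Compute 4 / R = 4 / 91.7 = 0.043621
Compute 10 * log10(0.043621) = -13.603
SPL = 95.5 + (-13.603) = 81.9

81.9 dB


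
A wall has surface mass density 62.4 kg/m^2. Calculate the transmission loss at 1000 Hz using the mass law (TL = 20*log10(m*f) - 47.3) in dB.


Given values:
  m = 62.4 kg/m^2, f = 1000 Hz
Formula: TL = 20 * log10(m * f) - 47.3
Compute m * f = 62.4 * 1000 = 62400.0
Compute log10(62400.0) = 4.795185
Compute 20 * 4.795185 = 95.9037
TL = 95.9037 - 47.3 = 48.6

48.6 dB


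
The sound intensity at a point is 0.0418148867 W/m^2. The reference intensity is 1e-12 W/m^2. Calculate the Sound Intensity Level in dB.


Given values:
  I = 0.0418148867 W/m^2
  I_ref = 1e-12 W/m^2
Formula: SIL = 10 * log10(I / I_ref)
Compute ratio: I / I_ref = 41814886700
Compute log10: log10(41814886700) = 10.621331
Multiply: SIL = 10 * 10.621331 = 106.21

106.21 dB


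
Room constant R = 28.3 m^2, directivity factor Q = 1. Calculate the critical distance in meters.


Given values:
  R = 28.3 m^2, Q = 1
Formula: d_c = 0.141 * sqrt(Q * R)
Compute Q * R = 1 * 28.3 = 28.3
Compute sqrt(28.3) = 5.3198
d_c = 0.141 * 5.3198 = 0.75

0.75 m


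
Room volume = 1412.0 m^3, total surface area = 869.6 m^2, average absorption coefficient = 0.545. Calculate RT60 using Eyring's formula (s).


Given values:
  V = 1412.0 m^3, S = 869.6 m^2, alpha = 0.545
Formula: RT60 = 0.161 * V / (-S * ln(1 - alpha))
Compute ln(1 - 0.545) = ln(0.455) = -0.787458
Denominator: -869.6 * -0.787458 = 684.7735
Numerator: 0.161 * 1412.0 = 227.332
RT60 = 227.332 / 684.7735 = 0.332

0.332 s


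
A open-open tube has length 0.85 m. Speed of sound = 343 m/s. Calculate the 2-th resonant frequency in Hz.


Given values:
  Tube type: open-open, L = 0.85 m, c = 343 m/s, n = 2
Formula: f_n = n * c / (2 * L)
Compute 2 * L = 2 * 0.85 = 1.7
f = 2 * 343 / 1.7
f = 403.53

403.53 Hz


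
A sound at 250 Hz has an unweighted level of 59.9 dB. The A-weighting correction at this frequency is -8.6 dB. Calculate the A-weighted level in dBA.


Given values:
  SPL = 59.9 dB
  A-weighting at 250 Hz = -8.6 dB
Formula: L_A = SPL + A_weight
L_A = 59.9 + (-8.6)
L_A = 51.3

51.3 dBA


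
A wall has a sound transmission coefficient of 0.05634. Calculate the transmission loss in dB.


Given values:
  tau = 0.05634
Formula: TL = 10 * log10(1 / tau)
Compute 1 / tau = 1 / 0.05634 = 17.7494
Compute log10(17.7494) = 1.249184
TL = 10 * 1.249184 = 12.49

12.49 dB


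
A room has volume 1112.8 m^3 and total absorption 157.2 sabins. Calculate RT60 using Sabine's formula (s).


Given values:
  V = 1112.8 m^3
  A = 157.2 sabins
Formula: RT60 = 0.161 * V / A
Numerator: 0.161 * 1112.8 = 179.1608
RT60 = 179.1608 / 157.2 = 1.14

1.14 s


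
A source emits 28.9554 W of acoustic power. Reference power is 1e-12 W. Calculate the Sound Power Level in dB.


Given values:
  W = 28.9554 W
  W_ref = 1e-12 W
Formula: SWL = 10 * log10(W / W_ref)
Compute ratio: W / W_ref = 28955400000000
Compute log10: log10(28955400000000) = 13.46173
Multiply: SWL = 10 * 13.46173 = 134.62

134.62 dB


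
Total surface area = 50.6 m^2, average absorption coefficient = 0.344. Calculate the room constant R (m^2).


Given values:
  S = 50.6 m^2, alpha = 0.344
Formula: R = S * alpha / (1 - alpha)
Numerator: 50.6 * 0.344 = 17.4064
Denominator: 1 - 0.344 = 0.656
R = 17.4064 / 0.656 = 26.53

26.53 m^2


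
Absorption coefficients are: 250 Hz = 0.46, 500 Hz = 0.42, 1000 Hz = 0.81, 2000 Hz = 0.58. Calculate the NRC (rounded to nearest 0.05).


Given values:
  a_250 = 0.46, a_500 = 0.42
  a_1000 = 0.81, a_2000 = 0.58
Formula: NRC = (a250 + a500 + a1000 + a2000) / 4
Sum = 0.46 + 0.42 + 0.81 + 0.58 = 2.27
NRC = 2.27 / 4 = 0.5675
Rounded to nearest 0.05: 0.55

0.55


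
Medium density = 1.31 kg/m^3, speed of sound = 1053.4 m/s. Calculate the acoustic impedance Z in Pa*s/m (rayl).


Given values:
  rho = 1.31 kg/m^3
  c = 1053.4 m/s
Formula: Z = rho * c
Z = 1.31 * 1053.4
Z = 1379.95

1379.95 rayl


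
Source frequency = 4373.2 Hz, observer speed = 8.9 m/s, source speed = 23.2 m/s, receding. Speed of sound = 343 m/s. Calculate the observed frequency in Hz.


Given values:
  f_s = 4373.2 Hz, v_o = 8.9 m/s, v_s = 23.2 m/s
  Direction: receding
Formula: f_o = f_s * (c - v_o) / (c + v_s)
Numerator: c - v_o = 343 - 8.9 = 334.1
Denominator: c + v_s = 343 + 23.2 = 366.2
f_o = 4373.2 * 334.1 / 366.2 = 3989.86

3989.86 Hz


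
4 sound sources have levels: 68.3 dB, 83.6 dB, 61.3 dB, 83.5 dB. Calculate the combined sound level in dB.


Formula: L_total = 10 * log10( sum(10^(Li/10)) )
  Source 1: 10^(68.3/10) = 6760829.7539
  Source 2: 10^(83.6/10) = 229086765.2768
  Source 3: 10^(61.3/10) = 1348962.8826
  Source 4: 10^(83.5/10) = 223872113.8568
Sum of linear values = 461068671.7701
L_total = 10 * log10(461068671.7701) = 86.64

86.64 dB


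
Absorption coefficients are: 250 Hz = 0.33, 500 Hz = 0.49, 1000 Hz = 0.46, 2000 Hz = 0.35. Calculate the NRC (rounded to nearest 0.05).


Given values:
  a_250 = 0.33, a_500 = 0.49
  a_1000 = 0.46, a_2000 = 0.35
Formula: NRC = (a250 + a500 + a1000 + a2000) / 4
Sum = 0.33 + 0.49 + 0.46 + 0.35 = 1.63
NRC = 1.63 / 4 = 0.4075
Rounded to nearest 0.05: 0.4

0.4


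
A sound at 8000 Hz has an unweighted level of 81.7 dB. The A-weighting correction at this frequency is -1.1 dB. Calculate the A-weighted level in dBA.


Given values:
  SPL = 81.7 dB
  A-weighting at 8000 Hz = -1.1 dB
Formula: L_A = SPL + A_weight
L_A = 81.7 + (-1.1)
L_A = 80.6

80.6 dBA


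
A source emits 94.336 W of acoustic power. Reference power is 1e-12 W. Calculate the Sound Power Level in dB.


Given values:
  W = 94.336 W
  W_ref = 1e-12 W
Formula: SWL = 10 * log10(W / W_ref)
Compute ratio: W / W_ref = 94336000000000
Compute log10: log10(94336000000000) = 13.974677
Multiply: SWL = 10 * 13.974677 = 139.75

139.75 dB


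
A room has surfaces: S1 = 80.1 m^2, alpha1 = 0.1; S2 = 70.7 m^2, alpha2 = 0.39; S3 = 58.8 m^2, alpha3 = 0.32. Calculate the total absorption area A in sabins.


Given surfaces:
  Surface 1: 80.1 * 0.1 = 8.01
  Surface 2: 70.7 * 0.39 = 27.573
  Surface 3: 58.8 * 0.32 = 18.816
Formula: A = sum(Si * alpha_i)
A = 8.01 + 27.573 + 18.816
A = 54.4

54.4 sabins


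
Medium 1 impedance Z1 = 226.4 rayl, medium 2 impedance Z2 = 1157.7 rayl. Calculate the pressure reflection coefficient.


Given values:
  Z1 = 226.4 rayl, Z2 = 1157.7 rayl
Formula: R = (Z2 - Z1) / (Z2 + Z1)
Numerator: Z2 - Z1 = 1157.7 - 226.4 = 931.3
Denominator: Z2 + Z1 = 1157.7 + 226.4 = 1384.1
R = 931.3 / 1384.1 = 0.6729

0.6729


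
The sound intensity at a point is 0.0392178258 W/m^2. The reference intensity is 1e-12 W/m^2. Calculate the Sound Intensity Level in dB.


Given values:
  I = 0.0392178258 W/m^2
  I_ref = 1e-12 W/m^2
Formula: SIL = 10 * log10(I / I_ref)
Compute ratio: I / I_ref = 39217825800
Compute log10: log10(39217825800) = 10.593484
Multiply: SIL = 10 * 10.593484 = 105.93

105.93 dB


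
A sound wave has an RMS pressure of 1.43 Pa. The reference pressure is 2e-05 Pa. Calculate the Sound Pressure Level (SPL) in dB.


Given values:
  p = 1.43 Pa
  p_ref = 2e-05 Pa
Formula: SPL = 20 * log10(p / p_ref)
Compute ratio: p / p_ref = 1.43 / 2e-05 = 71500
Compute log10: log10(71500) = 4.854306
Multiply: SPL = 20 * 4.854306 = 97.09

97.09 dB


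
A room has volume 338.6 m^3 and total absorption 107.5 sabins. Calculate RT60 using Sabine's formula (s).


Given values:
  V = 338.6 m^3
  A = 107.5 sabins
Formula: RT60 = 0.161 * V / A
Numerator: 0.161 * 338.6 = 54.5146
RT60 = 54.5146 / 107.5 = 0.507

0.507 s


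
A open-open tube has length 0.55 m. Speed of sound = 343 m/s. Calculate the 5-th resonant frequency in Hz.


Given values:
  Tube type: open-open, L = 0.55 m, c = 343 m/s, n = 5
Formula: f_n = n * c / (2 * L)
Compute 2 * L = 2 * 0.55 = 1.1
f = 5 * 343 / 1.1
f = 1559.09

1559.09 Hz


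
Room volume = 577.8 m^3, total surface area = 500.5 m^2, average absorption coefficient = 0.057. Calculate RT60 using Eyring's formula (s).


Given values:
  V = 577.8 m^3, S = 500.5 m^2, alpha = 0.057
Formula: RT60 = 0.161 * V / (-S * ln(1 - alpha))
Compute ln(1 - 0.057) = ln(0.943) = -0.058689
Denominator: -500.5 * -0.058689 = 29.3738
Numerator: 0.161 * 577.8 = 93.0258
RT60 = 93.0258 / 29.3738 = 3.167

3.167 s


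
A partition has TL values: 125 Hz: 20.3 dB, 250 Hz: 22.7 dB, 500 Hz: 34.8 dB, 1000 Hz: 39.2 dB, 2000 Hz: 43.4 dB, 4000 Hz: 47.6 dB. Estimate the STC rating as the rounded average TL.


Given TL values at each frequency:
  125 Hz: 20.3 dB
  250 Hz: 22.7 dB
  500 Hz: 34.8 dB
  1000 Hz: 39.2 dB
  2000 Hz: 43.4 dB
  4000 Hz: 47.6 dB
Formula: STC ~ round(average of TL values)
Sum = 20.3 + 22.7 + 34.8 + 39.2 + 43.4 + 47.6 = 208.0
Average = 208.0 / 6 = 34.67
Rounded: 35

35
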